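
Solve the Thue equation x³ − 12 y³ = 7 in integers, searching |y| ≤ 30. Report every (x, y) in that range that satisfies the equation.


The equation is x³ - 12y³ = 7. For fixed y, x³ = 12·y³ + 7, so a solution requires the RHS to be a perfect cube.
Strategy: iterate y from -30 to 30, compute RHS = 12·y³ + 7, and check whether it is a (positive or negative) perfect cube.
Check small values of y:
  y = 0: RHS = 7 is not a perfect cube.
  y = 1: RHS = 19 is not a perfect cube.
  y = -1: RHS = -5 is not a perfect cube.
  y = 2: RHS = 103 is not a perfect cube.
  y = -2: RHS = -89 is not a perfect cube.
  y = 3: RHS = 331 is not a perfect cube.
  y = -3: RHS = -317 is not a perfect cube.
Continuing the search up to |y| = 30 finds no solutions either.
No (x, y) in the scanned range satisfies the equation.

No integer solutions with |y| ≤ 30.


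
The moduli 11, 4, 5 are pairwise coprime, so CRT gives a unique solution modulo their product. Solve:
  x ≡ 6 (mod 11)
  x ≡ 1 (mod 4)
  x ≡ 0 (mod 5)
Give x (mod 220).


Moduli 11, 4, 5 are pairwise coprime; by CRT there is a unique solution modulo M = 11 · 4 · 5 = 220.
Solve pairwise, accumulating the modulus:
  Start with x ≡ 6 (mod 11).
  Combine with x ≡ 1 (mod 4): since gcd(11, 4) = 1, we get a unique residue mod 44.
    Write x = 6 + 11·t and substitute into x ≡ 1 (mod 4): 11·t ≡ 1 − 6 = -5 (mod 4).
    Reduce coefficients mod 4: 3·t ≡ 3 (mod 4).
    The inverse of 3 mod 4 is 3 (since 3·3 = 9 = 2·4 + 1), so t ≡ 3·3 = 9 ≡ 1 (mod 4).
    Then x = 6 + 11·1 = 17, valid modulo lcm(11, 4) = 44: x ≡ 17 (mod 44).
  Combine with x ≡ 0 (mod 5): since gcd(44, 5) = 1, we get a unique residue mod 220.
    Write x = 17 + 44·t and substitute into x ≡ 0 (mod 5): 44·t ≡ 0 − 17 = -17 (mod 5).
    Reduce coefficients mod 5: 4·t ≡ 3 (mod 5).
    The inverse of 4 mod 5 is 4 (since 4·4 = 16 = 3·5 + 1), so t ≡ 4·3 = 12 ≡ 2 (mod 5).
    Then x = 17 + 44·2 = 105, valid modulo lcm(44, 5) = 220: x ≡ 105 (mod 220).
Verify: 105 mod 11 = 6 ✓, 105 mod 4 = 1 ✓, 105 mod 5 = 0 ✓.

x ≡ 105 (mod 220).


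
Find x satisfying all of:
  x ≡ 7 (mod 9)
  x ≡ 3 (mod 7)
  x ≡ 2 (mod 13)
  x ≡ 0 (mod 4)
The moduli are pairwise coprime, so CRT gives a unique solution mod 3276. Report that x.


Product of moduli M = 9 · 7 · 13 · 4 = 3276.
Merge one congruence at a time:
  Start: x ≡ 7 (mod 9).
  Combine with x ≡ 3 (mod 7); new modulus lcm = 63.
    Write x = 7 + 9·t and substitute into x ≡ 3 (mod 7): 9·t ≡ 3 − 7 = -4 (mod 7).
    Reduce coefficients mod 7: 2·t ≡ 3 (mod 7).
    The inverse of 2 mod 7 is 4 (since 2·4 = 8 = 1·7 + 1), so t ≡ 4·3 = 12 ≡ 5 (mod 7).
    Then x = 7 + 9·5 = 52, valid modulo lcm(9, 7) = 63: x ≡ 52 (mod 63).
  Combine with x ≡ 2 (mod 13); new modulus lcm = 819.
    Write x = 52 + 63·t and substitute into x ≡ 2 (mod 13): 63·t ≡ 2 − 52 = -50 (mod 13).
    Reduce coefficients mod 13: 11·t ≡ 2 (mod 13).
    The inverse of 11 mod 13 is 6 (since 11·6 = 66 = 5·13 + 1), so t ≡ 6·2 = 12 ≡ 12 (mod 13).
    Then x = 52 + 63·12 = 808, valid modulo lcm(63, 13) = 819: x ≡ 808 (mod 819).
  Combine with x ≡ 0 (mod 4); new modulus lcm = 3276.
    Write x = 808 + 819·t and substitute into x ≡ 0 (mod 4): 819·t ≡ 0 − 808 = -808 (mod 4).
    Reduce coefficients mod 4: 3·t ≡ 0 (mod 4).
    The inverse of 3 mod 4 is 3 (since 3·3 = 9 = 2·4 + 1), so t ≡ 3·0 = 0 ≡ 0 (mod 4).
    Then x = 808 + 819·0 = 808, valid modulo lcm(819, 4) = 3276: x ≡ 808 (mod 3276).
Verify against each original: 808 mod 9 = 7, 808 mod 7 = 3, 808 mod 13 = 2, 808 mod 4 = 0.

x ≡ 808 (mod 3276).


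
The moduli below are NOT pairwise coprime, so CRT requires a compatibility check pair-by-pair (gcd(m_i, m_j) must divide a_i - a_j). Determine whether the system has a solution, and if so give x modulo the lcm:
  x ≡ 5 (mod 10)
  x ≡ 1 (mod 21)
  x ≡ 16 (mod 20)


Moduli 10, 21, 20 are not pairwise coprime, so CRT works modulo lcm(m_i) when all pairwise compatibility conditions hold.
Pairwise compatibility: gcd(m_i, m_j) must divide a_i - a_j for every pair.
Merge one congruence at a time:
  Start: x ≡ 5 (mod 10).
  Combine with x ≡ 1 (mod 21): gcd(10, 21) = 1; 1 - 5 = -4, which IS divisible by 1, so compatible.
    Write x = 5 + 10·t and substitute into x ≡ 1 (mod 21): 10·t ≡ 1 − 5 = -4 (mod 21).
    Reduce coefficients mod 21: 10·t ≡ 17 (mod 21).
    The inverse of 10 mod 21 is 19 (since 10·19 = 190 = 9·21 + 1), so t ≡ 19·17 = 323 ≡ 8 (mod 21).
    Then x = 5 + 10·8 = 85, valid modulo lcm(10, 21) = 210: x ≡ 85 (mod 210).
  Combine with x ≡ 16 (mod 20): gcd(210, 20) = 10, and 16 - 85 = -69 is NOT divisible by 10.
    ⇒ system is inconsistent (no integer solution).

No solution (the system is inconsistent).


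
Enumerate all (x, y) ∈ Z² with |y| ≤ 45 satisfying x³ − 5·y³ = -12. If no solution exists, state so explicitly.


The equation is x³ - 5y³ = -12. For fixed y, x³ = 5·y³ − 12, so a solution requires the RHS to be a perfect cube.
Strategy: iterate y from -45 to 45, compute RHS = 5·y³ − 12, and check whether it is a (positive or negative) perfect cube.
Check small values of y:
  y = 0: RHS = -12 is not a perfect cube.
  y = 1: RHS = -7 is not a perfect cube.
  y = -1: RHS = -17 is not a perfect cube.
  y = 2: RHS = 28 is not a perfect cube.
  y = -2: RHS = -52 is not a perfect cube.
  y = 3: RHS = 123 is not a perfect cube.
  y = -3: RHS = -147 is not a perfect cube.
Continuing the search up to |y| = 45 finds no solutions either.
No (x, y) in the scanned range satisfies the equation.

No integer solutions with |y| ≤ 45.


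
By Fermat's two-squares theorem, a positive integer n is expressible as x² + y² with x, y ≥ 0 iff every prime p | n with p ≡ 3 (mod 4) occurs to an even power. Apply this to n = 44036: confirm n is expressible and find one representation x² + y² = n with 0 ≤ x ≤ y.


Step 1: Factor n = 44036 = 2^2 · 101 · 109.
Step 2: Check the mod-4 condition on each prime factor: 2 = 2 (special); 101 ≡ 1 (mod 4), exponent 1; 109 ≡ 1 (mod 4), exponent 1.
All primes ≡ 3 (mod 4) appear to even exponent (or don't appear), so by the two-squares theorem n IS expressible as a sum of two squares.
Step 3: Build a representation. Group n = k² · m with k = 2 and m = 101 · 109 = 11009 (a product of primes ≡ 1 (mod 4)); a representation of m scales to one of n via (k·x)² + (k·y)² = k²(x² + y²). Each prime p ≡ 1 (mod 4) is itself a sum of two squares; find a² by testing p − a² for a perfect square:
  101: 101 − 1² = 100 = 10² ⇒ 101 = 1² + 10².
  109: 109 − 1² = 108, 109 − 2² = 105, 109 − 3² = 100 = 10² ⇒ 109 = 3² + 10².
  Combine using the Brahmagupta–Fibonacci identity (a² + b²)(c² + d²) = (ac − bd)² + (ad + bc)² = (ac + bd)² + (ad − bc)²:
  101 · 109 = 11009: from (1² + 10²)(3² + 10²), take (1·3 − 10·10, 1·10 + 10·3) = (3 − 100, 10 + 30) = (-97, 40); dropping signs (only squares matter) gives (97, 40); check 97² + 40² = 9409 + 1600 = 11009 ✓.
  Scale by k = 2: (2·97, 2·40) = (194, 80).
Step 4: Order so x ≤ y and verify: 80² + 194² = 6400 + 37636 = 44036 = n. ✓

n = 44036 = 80² + 194² (one valid representation with x ≤ y).


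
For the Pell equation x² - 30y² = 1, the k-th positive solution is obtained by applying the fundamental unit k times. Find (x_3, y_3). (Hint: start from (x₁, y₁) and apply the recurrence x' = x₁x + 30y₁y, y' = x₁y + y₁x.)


Step 1: Find the fundamental solution (x₁, y₁) of x² - 30y² = 1.
  Expand √30 as a continued fraction. a₀ = ⌊√30⌋ = 5; iterate m_{k+1} = d_k·a_k − m_k, d_{k+1} = (30 − m_{k+1}²)/d_k, a_{k+1} = ⌊(a₀ + m_{k+1})/d_{k+1}⌋ (starting m₀ = 0, d₀ = 1), with convergents p_k = a_k·p_{k-1} + p_{k-2}, q_k = a_k·q_{k-1} + q_{k-2} (p₋₁ = 1, q₋₁ = 0):
  k = 0: a₀ = 5; p₀/q₀ = 5/1; p₀² − 30·q₀² = 25 − 30 = -5.
  k = 1: m = 5, d = 5, a = ⌊(5 + 5)/5⌋ = 2; p/q = (2·5 + 1)/(2·1 + 0) = 11/2; p² − 30·q² = 121 − 120 = 1.
  The first convergent with p² − 30·q² = 1 gives the fundamental solution (x₁, y₁) = (11, 2).
Step 2: Apply the recurrence (x_{n+1}, y_{n+1}) = (x₁x_n + 30y₁y_n, x₁y_n + y₁x_n) repeatedly.
  From (x_1, y_1) = (11, 2): x_2 = 11·11 + 30·2·2 = 241; y_2 = 11·2 + 2·11 = 44.
  From (x_2, y_2) = (241, 44): x_3 = 11·241 + 30·2·44 = 5291; y_3 = 11·44 + 2·241 = 966.
Step 3: Verify x_3² - 30·y_3² = 27994681 - 27994680 = 1 (should be 1). ✓

(x_1, y_1) = (11, 2); (x_3, y_3) = (5291, 966).


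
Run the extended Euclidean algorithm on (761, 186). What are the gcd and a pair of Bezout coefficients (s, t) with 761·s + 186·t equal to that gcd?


Euclidean algorithm on (761, 186) — divide until remainder is 0:
  761 = 4 · 186 + 17
  186 = 10 · 17 + 16
  17 = 1 · 16 + 1
  16 = 16 · 1 + 0
gcd(761, 186) = 1.
Track Bezout coefficients alongside the remainders: start with r₀ = 761 = a·1 + b·0 (s = 1, t = 0) and r₁ = 186 = a·0 + b·1 (s = 0, t = 1); each new remainder r_{k+1} = r_{k-1} − q_k·r_k inherits s_{k+1} = s_{k-1} − q_k·s_k, t_{k+1} = t_{k-1} − q_k·t_k, so r_k = a·s_k + b·t_k at every step:
  q = 4: r = 17, s = 1 − 4·0 = 1, t = 0 − 4·1 = -4  (check: 761·1 + 186·(-4) = 17)
  q = 10: r = 16, s = 0 − 10·1 = -10, t = 1 − 10·(-4) = 41  (check: 761·(-10) + 186·41 = 16)
  q = 1: r = 1, s = 1 − 1·(-10) = 11, t = -4 − 1·41 = -45  (check: 761·11 + 186·(-45) = 1)
The row with r = 1 (the gcd) gives the Bezout coefficients s = 11, t = -45.
Result: 761 · (11) + 186 · (-45) = 1.

gcd(761, 186) = 1; s = 11, t = -45 (check: 761·11 + 186·(-45) = 1).


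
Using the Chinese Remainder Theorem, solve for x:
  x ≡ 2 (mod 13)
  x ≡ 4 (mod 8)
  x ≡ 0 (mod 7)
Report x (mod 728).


Moduli 13, 8, 7 are pairwise coprime; by CRT there is a unique solution modulo M = 13 · 8 · 7 = 728.
Solve pairwise, accumulating the modulus:
  Start with x ≡ 2 (mod 13).
  Combine with x ≡ 4 (mod 8): since gcd(13, 8) = 1, we get a unique residue mod 104.
    Write x = 2 + 13·t and substitute into x ≡ 4 (mod 8): 13·t ≡ 4 − 2 = 2 (mod 8).
    Reduce coefficients mod 8: 5·t ≡ 2 (mod 8).
    The inverse of 5 mod 8 is 5 (since 5·5 = 25 = 3·8 + 1), so t ≡ 5·2 = 10 ≡ 2 (mod 8).
    Then x = 2 + 13·2 = 28, valid modulo lcm(13, 8) = 104: x ≡ 28 (mod 104).
  Combine with x ≡ 0 (mod 7): since gcd(104, 7) = 1, we get a unique residue mod 728.
    Write x = 28 + 104·t and substitute into x ≡ 0 (mod 7): 104·t ≡ 0 − 28 = -28 (mod 7).
    Reduce coefficients mod 7: 6·t ≡ 0 (mod 7).
    The inverse of 6 mod 7 is 6 (since 6·6 = 36 = 5·7 + 1), so t ≡ 6·0 = 0 ≡ 0 (mod 7).
    Then x = 28 + 104·0 = 28, valid modulo lcm(104, 7) = 728: x ≡ 28 (mod 728).
Verify: 28 mod 13 = 2 ✓, 28 mod 8 = 4 ✓, 28 mod 7 = 0 ✓.

x ≡ 28 (mod 728).


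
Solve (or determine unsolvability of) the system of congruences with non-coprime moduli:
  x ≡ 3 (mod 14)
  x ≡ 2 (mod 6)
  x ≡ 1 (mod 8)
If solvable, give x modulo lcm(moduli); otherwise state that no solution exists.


Moduli 14, 6, 8 are not pairwise coprime, so CRT works modulo lcm(m_i) when all pairwise compatibility conditions hold.
Pairwise compatibility: gcd(m_i, m_j) must divide a_i - a_j for every pair.
Merge one congruence at a time:
  Start: x ≡ 3 (mod 14).
  Combine with x ≡ 2 (mod 6): gcd(14, 6) = 2, and 2 - 3 = -1 is NOT divisible by 2.
    ⇒ system is inconsistent (no integer solution).

No solution (the system is inconsistent).


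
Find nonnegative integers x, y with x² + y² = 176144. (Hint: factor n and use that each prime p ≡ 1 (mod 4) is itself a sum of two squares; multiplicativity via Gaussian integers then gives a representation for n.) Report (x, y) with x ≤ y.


Step 1: Factor n = 176144 = 2^4 · 101 · 109.
Step 2: Check the mod-4 condition on each prime factor: 2 = 2 (special); 101 ≡ 1 (mod 4), exponent 1; 109 ≡ 1 (mod 4), exponent 1.
All primes ≡ 3 (mod 4) appear to even exponent (or don't appear), so by the two-squares theorem n IS expressible as a sum of two squares.
Step 3: Build a representation. Group n = k² · m with k = 4 and m = 101 · 109 = 11009 (a product of primes ≡ 1 (mod 4)); a representation of m scales to one of n via (k·x)² + (k·y)² = k²(x² + y²). Each prime p ≡ 1 (mod 4) is itself a sum of two squares; find a² by testing p − a² for a perfect square:
  101: 101 − 1² = 100 = 10² ⇒ 101 = 1² + 10².
  109: 109 − 1² = 108, 109 − 2² = 105, 109 − 3² = 100 = 10² ⇒ 109 = 3² + 10².
  Combine using the Brahmagupta–Fibonacci identity (a² + b²)(c² + d²) = (ac − bd)² + (ad + bc)² = (ac + bd)² + (ad − bc)²:
  101 · 109 = 11009: from (1² + 10²)(3² + 10²), take (1·3 − 10·10, 1·10 + 10·3) = (3 − 100, 10 + 30) = (-97, 40); dropping signs (only squares matter) gives (97, 40); check 97² + 40² = 9409 + 1600 = 11009 ✓.
  Scale by k = 4: (4·97, 4·40) = (388, 160).
Step 4: Order so x ≤ y and verify: 160² + 388² = 25600 + 150544 = 176144 = n. ✓

n = 176144 = 160² + 388² (one valid representation with x ≤ y).


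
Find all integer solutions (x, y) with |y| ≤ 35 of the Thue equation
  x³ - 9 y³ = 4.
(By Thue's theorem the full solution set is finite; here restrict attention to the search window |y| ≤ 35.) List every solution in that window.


The equation is x³ - 9y³ = 4. For fixed y, x³ = 9·y³ + 4, so a solution requires the RHS to be a perfect cube.
Strategy: iterate y from -35 to 35, compute RHS = 9·y³ + 4, and check whether it is a (positive or negative) perfect cube.
Check small values of y:
  y = 0: RHS = 4 is not a perfect cube.
  y = 1: RHS = 13 is not a perfect cube.
  y = -1: RHS = -5 is not a perfect cube.
  y = 2: RHS = 76 is not a perfect cube.
  y = -2: RHS = -68 is not a perfect cube.
  y = 3: RHS = 247 is not a perfect cube.
  y = -3: RHS = -239 is not a perfect cube.
Continuing the search up to |y| = 35 finds no solutions either.
No (x, y) in the scanned range satisfies the equation.

No integer solutions with |y| ≤ 35.


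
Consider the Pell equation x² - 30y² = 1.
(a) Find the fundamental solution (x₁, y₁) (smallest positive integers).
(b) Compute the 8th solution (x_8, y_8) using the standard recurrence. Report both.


Step 1: Find the fundamental solution (x₁, y₁) of x² - 30y² = 1.
  Expand √30 as a continued fraction. a₀ = ⌊√30⌋ = 5; iterate m_{k+1} = d_k·a_k − m_k, d_{k+1} = (30 − m_{k+1}²)/d_k, a_{k+1} = ⌊(a₀ + m_{k+1})/d_{k+1}⌋ (starting m₀ = 0, d₀ = 1), with convergents p_k = a_k·p_{k-1} + p_{k-2}, q_k = a_k·q_{k-1} + q_{k-2} (p₋₁ = 1, q₋₁ = 0):
  k = 0: a₀ = 5; p₀/q₀ = 5/1; p₀² − 30·q₀² = 25 − 30 = -5.
  k = 1: m = 5, d = 5, a = ⌊(5 + 5)/5⌋ = 2; p/q = (2·5 + 1)/(2·1 + 0) = 11/2; p² − 30·q² = 121 − 120 = 1.
  The first convergent with p² − 30·q² = 1 gives the fundamental solution (x₁, y₁) = (11, 2).
Step 2: Apply the recurrence (x_{n+1}, y_{n+1}) = (x₁x_n + 30y₁y_n, x₁y_n + y₁x_n) repeatedly.
  From (x_1, y_1) = (11, 2): x_2 = 11·11 + 30·2·2 = 241; y_2 = 11·2 + 2·11 = 44.
  From (x_2, y_2) = (241, 44): x_3 = 11·241 + 30·2·44 = 5291; y_3 = 11·44 + 2·241 = 966.
  From (x_3, y_3) = (5291, 966): x_4 = 11·5291 + 30·2·966 = 116161; y_4 = 11·966 + 2·5291 = 21208.
  From (x_4, y_4) = (116161, 21208): x_5 = 11·116161 + 30·2·21208 = 2550251; y_5 = 11·21208 + 2·116161 = 465610.
  From (x_5, y_5) = (2550251, 465610): x_6 = 11·2550251 + 30·2·465610 = 55989361; y_6 = 11·465610 + 2·2550251 = 10222212.
  From (x_6, y_6) = (55989361, 10222212): x_7 = 11·55989361 + 30·2·10222212 = 1229215691; y_7 = 11·10222212 + 2·55989361 = 224423054.
  From (x_7, y_7) = (1229215691, 224423054): x_8 = 11·1229215691 + 30·2·224423054 = 26986755841; y_8 = 11·224423054 + 2·1229215691 = 4927084976.
Step 3: Verify x_8² - 30·y_8² = 728284990821747617281 - 728284990821747617280 = 1 (should be 1). ✓

(x_1, y_1) = (11, 2); (x_8, y_8) = (26986755841, 4927084976).


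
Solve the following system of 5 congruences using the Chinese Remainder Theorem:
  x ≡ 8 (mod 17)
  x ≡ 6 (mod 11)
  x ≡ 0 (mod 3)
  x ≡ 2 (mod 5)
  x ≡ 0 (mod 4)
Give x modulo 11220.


Product of moduli M = 17 · 11 · 3 · 5 · 4 = 11220.
Merge one congruence at a time:
  Start: x ≡ 8 (mod 17).
  Combine with x ≡ 6 (mod 11); new modulus lcm = 187.
    Write x = 8 + 17·t and substitute into x ≡ 6 (mod 11): 17·t ≡ 6 − 8 = -2 (mod 11).
    Reduce coefficients mod 11: 6·t ≡ 9 (mod 11).
    The inverse of 6 mod 11 is 2 (since 6·2 = 12 = 1·11 + 1), so t ≡ 2·9 = 18 ≡ 7 (mod 11).
    Then x = 8 + 17·7 = 127, valid modulo lcm(17, 11) = 187: x ≡ 127 (mod 187).
  Combine with x ≡ 0 (mod 3); new modulus lcm = 561.
    Write x = 127 + 187·t and substitute into x ≡ 0 (mod 3): 187·t ≡ 0 − 127 = -127 (mod 3).
    Reduce coefficients mod 3: 1·t ≡ 2 (mod 3).
    So t ≡ 2 (mod 3).
    Then x = 127 + 187·2 = 501, valid modulo lcm(187, 3) = 561: x ≡ 501 (mod 561).
  Combine with x ≡ 2 (mod 5); new modulus lcm = 2805.
    Write x = 501 + 561·t and substitute into x ≡ 2 (mod 5): 561·t ≡ 2 − 501 = -499 (mod 5).
    Reduce coefficients mod 5: 1·t ≡ 1 (mod 5).
    So t ≡ 1 (mod 5).
    Then x = 501 + 561·1 = 1062, valid modulo lcm(561, 5) = 2805: x ≡ 1062 (mod 2805).
  Combine with x ≡ 0 (mod 4); new modulus lcm = 11220.
    Write x = 1062 + 2805·t and substitute into x ≡ 0 (mod 4): 2805·t ≡ 0 − 1062 = -1062 (mod 4).
    Reduce coefficients mod 4: 1·t ≡ 2 (mod 4).
    So t ≡ 2 (mod 4).
    Then x = 1062 + 2805·2 = 6672, valid modulo lcm(2805, 4) = 11220: x ≡ 6672 (mod 11220).
Verify against each original: 6672 mod 17 = 8, 6672 mod 11 = 6, 6672 mod 3 = 0, 6672 mod 5 = 2, 6672 mod 4 = 0.

x ≡ 6672 (mod 11220).


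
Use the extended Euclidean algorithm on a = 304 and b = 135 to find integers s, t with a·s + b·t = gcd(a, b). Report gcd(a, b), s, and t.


Euclidean algorithm on (304, 135) — divide until remainder is 0:
  304 = 2 · 135 + 34
  135 = 3 · 34 + 33
  34 = 1 · 33 + 1
  33 = 33 · 1 + 0
gcd(304, 135) = 1.
Track Bezout coefficients alongside the remainders: start with r₀ = 304 = a·1 + b·0 (s = 1, t = 0) and r₁ = 135 = a·0 + b·1 (s = 0, t = 1); each new remainder r_{k+1} = r_{k-1} − q_k·r_k inherits s_{k+1} = s_{k-1} − q_k·s_k, t_{k+1} = t_{k-1} − q_k·t_k, so r_k = a·s_k + b·t_k at every step:
  q = 2: r = 34, s = 1 − 2·0 = 1, t = 0 − 2·1 = -2  (check: 304·1 + 135·(-2) = 34)
  q = 3: r = 33, s = 0 − 3·1 = -3, t = 1 − 3·(-2) = 7  (check: 304·(-3) + 135·7 = 33)
  q = 1: r = 1, s = 1 − 1·(-3) = 4, t = -2 − 1·7 = -9  (check: 304·4 + 135·(-9) = 1)
The row with r = 1 (the gcd) gives the Bezout coefficients s = 4, t = -9.
Result: 304 · (4) + 135 · (-9) = 1.

gcd(304, 135) = 1; s = 4, t = -9 (check: 304·4 + 135·(-9) = 1).


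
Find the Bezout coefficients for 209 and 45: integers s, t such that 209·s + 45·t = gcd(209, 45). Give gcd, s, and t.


Euclidean algorithm on (209, 45) — divide until remainder is 0:
  209 = 4 · 45 + 29
  45 = 1 · 29 + 16
  29 = 1 · 16 + 13
  16 = 1 · 13 + 3
  13 = 4 · 3 + 1
  3 = 3 · 1 + 0
gcd(209, 45) = 1.
Track Bezout coefficients alongside the remainders: start with r₀ = 209 = a·1 + b·0 (s = 1, t = 0) and r₁ = 45 = a·0 + b·1 (s = 0, t = 1); each new remainder r_{k+1} = r_{k-1} − q_k·r_k inherits s_{k+1} = s_{k-1} − q_k·s_k, t_{k+1} = t_{k-1} − q_k·t_k, so r_k = a·s_k + b·t_k at every step:
  q = 4: r = 29, s = 1 − 4·0 = 1, t = 0 − 4·1 = -4  (check: 209·1 + 45·(-4) = 29)
  q = 1: r = 16, s = 0 − 1·1 = -1, t = 1 − 1·(-4) = 5  (check: 209·(-1) + 45·5 = 16)
  q = 1: r = 13, s = 1 − 1·(-1) = 2, t = -4 − 1·5 = -9  (check: 209·2 + 45·(-9) = 13)
  q = 1: r = 3, s = -1 − 1·2 = -3, t = 5 − 1·(-9) = 14  (check: 209·(-3) + 45·14 = 3)
  q = 4: r = 1, s = 2 − 4·(-3) = 14, t = -9 − 4·14 = -65  (check: 209·14 + 45·(-65) = 1)
The row with r = 1 (the gcd) gives the Bezout coefficients s = 14, t = -65.
Result: 209 · (14) + 45 · (-65) = 1.

gcd(209, 45) = 1; s = 14, t = -65 (check: 209·14 + 45·(-65) = 1).


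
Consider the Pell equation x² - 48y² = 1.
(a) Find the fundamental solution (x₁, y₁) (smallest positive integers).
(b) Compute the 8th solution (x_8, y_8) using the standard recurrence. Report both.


Step 1: Find the fundamental solution (x₁, y₁) of x² - 48y² = 1.
  Expand √48 as a continued fraction. a₀ = ⌊√48⌋ = 6; iterate m_{k+1} = d_k·a_k − m_k, d_{k+1} = (48 − m_{k+1}²)/d_k, a_{k+1} = ⌊(a₀ + m_{k+1})/d_{k+1}⌋ (starting m₀ = 0, d₀ = 1), with convergents p_k = a_k·p_{k-1} + p_{k-2}, q_k = a_k·q_{k-1} + q_{k-2} (p₋₁ = 1, q₋₁ = 0):
  k = 0: a₀ = 6; p₀/q₀ = 6/1; p₀² − 48·q₀² = 36 − 48 = -12.
  k = 1: m = 6, d = 12, a = ⌊(6 + 6)/12⌋ = 1; p/q = (1·6 + 1)/(1·1 + 0) = 7/1; p² − 48·q² = 49 − 48 = 1.
  The first convergent with p² − 48·q² = 1 gives the fundamental solution (x₁, y₁) = (7, 1).
Step 2: Apply the recurrence (x_{n+1}, y_{n+1}) = (x₁x_n + 48y₁y_n, x₁y_n + y₁x_n) repeatedly.
  From (x_1, y_1) = (7, 1): x_2 = 7·7 + 48·1·1 = 97; y_2 = 7·1 + 1·7 = 14.
  From (x_2, y_2) = (97, 14): x_3 = 7·97 + 48·1·14 = 1351; y_3 = 7·14 + 1·97 = 195.
  From (x_3, y_3) = (1351, 195): x_4 = 7·1351 + 48·1·195 = 18817; y_4 = 7·195 + 1·1351 = 2716.
  From (x_4, y_4) = (18817, 2716): x_5 = 7·18817 + 48·1·2716 = 262087; y_5 = 7·2716 + 1·18817 = 37829.
  From (x_5, y_5) = (262087, 37829): x_6 = 7·262087 + 48·1·37829 = 3650401; y_6 = 7·37829 + 1·262087 = 526890.
  From (x_6, y_6) = (3650401, 526890): x_7 = 7·3650401 + 48·1·526890 = 50843527; y_7 = 7·526890 + 1·3650401 = 7338631.
  From (x_7, y_7) = (50843527, 7338631): x_8 = 7·50843527 + 48·1·7338631 = 708158977; y_8 = 7·7338631 + 1·50843527 = 102213944.
Step 3: Verify x_8² - 48·y_8² = 501489136705686529 - 501489136705686528 = 1 (should be 1). ✓

(x_1, y_1) = (7, 1); (x_8, y_8) = (708158977, 102213944).


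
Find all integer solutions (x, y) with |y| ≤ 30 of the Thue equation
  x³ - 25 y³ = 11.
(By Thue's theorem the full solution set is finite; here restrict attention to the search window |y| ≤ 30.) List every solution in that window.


The equation is x³ - 25y³ = 11. For fixed y, x³ = 25·y³ + 11, so a solution requires the RHS to be a perfect cube.
Strategy: iterate y from -30 to 30, compute RHS = 25·y³ + 11, and check whether it is a (positive or negative) perfect cube.
Check small values of y:
  y = 0: RHS = 11 is not a perfect cube.
  y = 1: RHS = 36 is not a perfect cube.
  y = -1: RHS = -14 is not a perfect cube.
  y = 2: RHS = 211 is not a perfect cube.
  y = -2: RHS = -189 is not a perfect cube.
  y = 3: RHS = 686 is not a perfect cube.
  y = -3: RHS = -664 is not a perfect cube.
Continuing the search up to |y| = 30 finds no solutions either.
No (x, y) in the scanned range satisfies the equation.

No integer solutions with |y| ≤ 30.


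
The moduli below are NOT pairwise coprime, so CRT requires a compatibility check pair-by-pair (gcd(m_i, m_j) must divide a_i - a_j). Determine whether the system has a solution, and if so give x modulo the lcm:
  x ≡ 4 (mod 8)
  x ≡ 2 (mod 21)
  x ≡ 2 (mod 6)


Moduli 8, 21, 6 are not pairwise coprime, so CRT works modulo lcm(m_i) when all pairwise compatibility conditions hold.
Pairwise compatibility: gcd(m_i, m_j) must divide a_i - a_j for every pair.
Merge one congruence at a time:
  Start: x ≡ 4 (mod 8).
  Combine with x ≡ 2 (mod 21): gcd(8, 21) = 1; 2 - 4 = -2, which IS divisible by 1, so compatible.
    Write x = 4 + 8·t and substitute into x ≡ 2 (mod 21): 8·t ≡ 2 − 4 = -2 (mod 21).
    Reduce coefficients mod 21: 8·t ≡ 19 (mod 21).
    The inverse of 8 mod 21 is 8 (since 8·8 = 64 = 3·21 + 1), so t ≡ 8·19 = 152 ≡ 5 (mod 21).
    Then x = 4 + 8·5 = 44, valid modulo lcm(8, 21) = 168: x ≡ 44 (mod 168).
  Combine with x ≡ 2 (mod 6): gcd(168, 6) = 6; 2 - 44 = -42, which IS divisible by 6, so compatible.
    Write x = 44 + 168·t and substitute into x ≡ 2 (mod 6): 168·t ≡ 2 − 44 = -42 (mod 6).
    Divide the congruence (and modulus) by g = 6: 28·t ≡ -7 (mod 1).
    Modulo 1 every t works; take t = 0.
    Then x = 44 + 168·0 = 44, valid modulo lcm(168, 6) = 168: x ≡ 44 (mod 168).
Verify: 44 mod 8 = 4, 44 mod 21 = 2, 44 mod 6 = 2.

x ≡ 44 (mod 168).


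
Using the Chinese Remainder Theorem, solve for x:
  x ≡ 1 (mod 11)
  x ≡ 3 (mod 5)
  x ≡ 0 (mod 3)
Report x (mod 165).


Moduli 11, 5, 3 are pairwise coprime; by CRT there is a unique solution modulo M = 11 · 5 · 3 = 165.
Solve pairwise, accumulating the modulus:
  Start with x ≡ 1 (mod 11).
  Combine with x ≡ 3 (mod 5): since gcd(11, 5) = 1, we get a unique residue mod 55.
    Write x = 1 + 11·t and substitute into x ≡ 3 (mod 5): 11·t ≡ 3 − 1 = 2 (mod 5).
    Reduce coefficients mod 5: 1·t ≡ 2 (mod 5).
    So t ≡ 2 (mod 5).
    Then x = 1 + 11·2 = 23, valid modulo lcm(11, 5) = 55: x ≡ 23 (mod 55).
  Combine with x ≡ 0 (mod 3): since gcd(55, 3) = 1, we get a unique residue mod 165.
    Write x = 23 + 55·t and substitute into x ≡ 0 (mod 3): 55·t ≡ 0 − 23 = -23 (mod 3).
    Reduce coefficients mod 3: 1·t ≡ 1 (mod 3).
    So t ≡ 1 (mod 3).
    Then x = 23 + 55·1 = 78, valid modulo lcm(55, 3) = 165: x ≡ 78 (mod 165).
Verify: 78 mod 11 = 1 ✓, 78 mod 5 = 3 ✓, 78 mod 3 = 0 ✓.

x ≡ 78 (mod 165).


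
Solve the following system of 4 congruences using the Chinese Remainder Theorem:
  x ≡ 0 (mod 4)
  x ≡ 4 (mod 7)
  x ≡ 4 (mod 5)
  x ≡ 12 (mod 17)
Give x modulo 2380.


Product of moduli M = 4 · 7 · 5 · 17 = 2380.
Merge one congruence at a time:
  Start: x ≡ 0 (mod 4).
  Combine with x ≡ 4 (mod 7); new modulus lcm = 28.
    Write x = 0 + 4·t and substitute into x ≡ 4 (mod 7): 4·t ≡ 4 − 0 = 4 (mod 7).
    The inverse of 4 mod 7 is 2 (since 4·2 = 8 = 1·7 + 1), so t ≡ 2·4 = 8 ≡ 1 (mod 7).
    Then x = 0 + 4·1 = 4, valid modulo lcm(4, 7) = 28: x ≡ 4 (mod 28).
  Combine with x ≡ 4 (mod 5); new modulus lcm = 140.
    Write x = 4 + 28·t and substitute into x ≡ 4 (mod 5): 28·t ≡ 4 − 4 = 0 (mod 5).
    Reduce coefficients mod 5: 3·t ≡ 0 (mod 5).
    The inverse of 3 mod 5 is 2 (since 3·2 = 6 = 1·5 + 1), so t ≡ 2·0 = 0 ≡ 0 (mod 5).
    Then x = 4 + 28·0 = 4, valid modulo lcm(28, 5) = 140: x ≡ 4 (mod 140).
  Combine with x ≡ 12 (mod 17); new modulus lcm = 2380.
    Write x = 4 + 140·t and substitute into x ≡ 12 (mod 17): 140·t ≡ 12 − 4 = 8 (mod 17).
    Reduce coefficients mod 17: 4·t ≡ 8 (mod 17).
    The inverse of 4 mod 17 is 13 (since 4·13 = 52 = 3·17 + 1), so t ≡ 13·8 = 104 ≡ 2 (mod 17).
    Then x = 4 + 140·2 = 284, valid modulo lcm(140, 17) = 2380: x ≡ 284 (mod 2380).
Verify against each original: 284 mod 4 = 0, 284 mod 7 = 4, 284 mod 5 = 4, 284 mod 17 = 12.

x ≡ 284 (mod 2380).


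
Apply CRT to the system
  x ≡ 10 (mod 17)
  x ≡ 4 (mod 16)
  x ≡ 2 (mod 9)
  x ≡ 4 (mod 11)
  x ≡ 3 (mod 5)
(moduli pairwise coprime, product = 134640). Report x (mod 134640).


Product of moduli M = 17 · 16 · 9 · 11 · 5 = 134640.
Merge one congruence at a time:
  Start: x ≡ 10 (mod 17).
  Combine with x ≡ 4 (mod 16); new modulus lcm = 272.
    Write x = 10 + 17·t and substitute into x ≡ 4 (mod 16): 17·t ≡ 4 − 10 = -6 (mod 16).
    Reduce coefficients mod 16: 1·t ≡ 10 (mod 16).
    So t ≡ 10 (mod 16).
    Then x = 10 + 17·10 = 180, valid modulo lcm(17, 16) = 272: x ≡ 180 (mod 272).
  Combine with x ≡ 2 (mod 9); new modulus lcm = 2448.
    Write x = 180 + 272·t and substitute into x ≡ 2 (mod 9): 272·t ≡ 2 − 180 = -178 (mod 9).
    Reduce coefficients mod 9: 2·t ≡ 2 (mod 9).
    The inverse of 2 mod 9 is 5 (since 2·5 = 10 = 1·9 + 1), so t ≡ 5·2 = 10 ≡ 1 (mod 9).
    Then x = 180 + 272·1 = 452, valid modulo lcm(272, 9) = 2448: x ≡ 452 (mod 2448).
  Combine with x ≡ 4 (mod 11); new modulus lcm = 26928.
    Write x = 452 + 2448·t and substitute into x ≡ 4 (mod 11): 2448·t ≡ 4 − 452 = -448 (mod 11).
    Reduce coefficients mod 11: 6·t ≡ 3 (mod 11).
    The inverse of 6 mod 11 is 2 (since 6·2 = 12 = 1·11 + 1), so t ≡ 2·3 = 6 ≡ 6 (mod 11).
    Then x = 452 + 2448·6 = 15140, valid modulo lcm(2448, 11) = 26928: x ≡ 15140 (mod 26928).
  Combine with x ≡ 3 (mod 5); new modulus lcm = 134640.
    Write x = 15140 + 26928·t and substitute into x ≡ 3 (mod 5): 26928·t ≡ 3 − 15140 = -15137 (mod 5).
    Reduce coefficients mod 5: 3·t ≡ 3 (mod 5).
    The inverse of 3 mod 5 is 2 (since 3·2 = 6 = 1·5 + 1), so t ≡ 2·3 = 6 ≡ 1 (mod 5).
    Then x = 15140 + 26928·1 = 42068, valid modulo lcm(26928, 5) = 134640: x ≡ 42068 (mod 134640).
Verify against each original: 42068 mod 17 = 10, 42068 mod 16 = 4, 42068 mod 9 = 2, 42068 mod 11 = 4, 42068 mod 5 = 3.

x ≡ 42068 (mod 134640).


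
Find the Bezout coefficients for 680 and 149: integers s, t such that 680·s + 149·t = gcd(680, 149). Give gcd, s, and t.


Euclidean algorithm on (680, 149) — divide until remainder is 0:
  680 = 4 · 149 + 84
  149 = 1 · 84 + 65
  84 = 1 · 65 + 19
  65 = 3 · 19 + 8
  19 = 2 · 8 + 3
  8 = 2 · 3 + 2
  3 = 1 · 2 + 1
  2 = 2 · 1 + 0
gcd(680, 149) = 1.
Track Bezout coefficients alongside the remainders: start with r₀ = 680 = a·1 + b·0 (s = 1, t = 0) and r₁ = 149 = a·0 + b·1 (s = 0, t = 1); each new remainder r_{k+1} = r_{k-1} − q_k·r_k inherits s_{k+1} = s_{k-1} − q_k·s_k, t_{k+1} = t_{k-1} − q_k·t_k, so r_k = a·s_k + b·t_k at every step:
  q = 4: r = 84, s = 1 − 4·0 = 1, t = 0 − 4·1 = -4  (check: 680·1 + 149·(-4) = 84)
  q = 1: r = 65, s = 0 − 1·1 = -1, t = 1 − 1·(-4) = 5  (check: 680·(-1) + 149·5 = 65)
  q = 1: r = 19, s = 1 − 1·(-1) = 2, t = -4 − 1·5 = -9  (check: 680·2 + 149·(-9) = 19)
  q = 3: r = 8, s = -1 − 3·2 = -7, t = 5 − 3·(-9) = 32  (check: 680·(-7) + 149·32 = 8)
  q = 2: r = 3, s = 2 − 2·(-7) = 16, t = -9 − 2·32 = -73  (check: 680·16 + 149·(-73) = 3)
  q = 2: r = 2, s = -7 − 2·16 = -39, t = 32 − 2·(-73) = 178  (check: 680·(-39) + 149·178 = 2)
  q = 1: r = 1, s = 16 − 1·(-39) = 55, t = -73 − 1·178 = -251  (check: 680·55 + 149·(-251) = 1)
The row with r = 1 (the gcd) gives the Bezout coefficients s = 55, t = -251.
Result: 680 · (55) + 149 · (-251) = 1.

gcd(680, 149) = 1; s = 55, t = -251 (check: 680·55 + 149·(-251) = 1).


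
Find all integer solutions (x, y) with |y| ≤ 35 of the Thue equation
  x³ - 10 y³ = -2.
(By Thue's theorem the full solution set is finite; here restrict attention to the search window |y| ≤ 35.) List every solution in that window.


The equation is x³ - 10y³ = -2. For fixed y, x³ = 10·y³ − 2, so a solution requires the RHS to be a perfect cube.
Strategy: iterate y from -35 to 35, compute RHS = 10·y³ − 2, and check whether it is a (positive or negative) perfect cube.
Check small values of y:
  y = 0: RHS = -2 is not a perfect cube.
  y = 1: RHS = 8 = (2)³ ⇒ x = 2 works.
  y = -1: RHS = -12 is not a perfect cube.
  y = 2: RHS = 78 is not a perfect cube.
  y = -2: RHS = -82 is not a perfect cube.
  y = 3: RHS = 268 is not a perfect cube.
  y = -3: RHS = -272 is not a perfect cube.
Continuing the search up to |y| = 35 finds no further solutions beyond those listed.
Collected solutions: (2, 1).

Solutions (with |y| ≤ 35): (2, 1).


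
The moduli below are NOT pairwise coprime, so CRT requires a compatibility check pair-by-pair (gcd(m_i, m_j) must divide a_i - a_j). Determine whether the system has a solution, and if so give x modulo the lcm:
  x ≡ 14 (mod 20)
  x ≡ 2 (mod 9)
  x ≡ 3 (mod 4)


Moduli 20, 9, 4 are not pairwise coprime, so CRT works modulo lcm(m_i) when all pairwise compatibility conditions hold.
Pairwise compatibility: gcd(m_i, m_j) must divide a_i - a_j for every pair.
Merge one congruence at a time:
  Start: x ≡ 14 (mod 20).
  Combine with x ≡ 2 (mod 9): gcd(20, 9) = 1; 2 - 14 = -12, which IS divisible by 1, so compatible.
    Write x = 14 + 20·t and substitute into x ≡ 2 (mod 9): 20·t ≡ 2 − 14 = -12 (mod 9).
    Reduce coefficients mod 9: 2·t ≡ 6 (mod 9).
    The inverse of 2 mod 9 is 5 (since 2·5 = 10 = 1·9 + 1), so t ≡ 5·6 = 30 ≡ 3 (mod 9).
    Then x = 14 + 20·3 = 74, valid modulo lcm(20, 9) = 180: x ≡ 74 (mod 180).
  Combine with x ≡ 3 (mod 4): gcd(180, 4) = 4, and 3 - 74 = -71 is NOT divisible by 4.
    ⇒ system is inconsistent (no integer solution).

No solution (the system is inconsistent).


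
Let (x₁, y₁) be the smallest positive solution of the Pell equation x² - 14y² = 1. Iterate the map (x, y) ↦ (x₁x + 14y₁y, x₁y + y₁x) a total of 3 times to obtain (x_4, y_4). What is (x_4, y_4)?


Step 1: Find the fundamental solution (x₁, y₁) of x² - 14y² = 1.
  Expand √14 as a continued fraction. a₀ = ⌊√14⌋ = 3; iterate m_{k+1} = d_k·a_k − m_k, d_{k+1} = (14 − m_{k+1}²)/d_k, a_{k+1} = ⌊(a₀ + m_{k+1})/d_{k+1}⌋ (starting m₀ = 0, d₀ = 1), with convergents p_k = a_k·p_{k-1} + p_{k-2}, q_k = a_k·q_{k-1} + q_{k-2} (p₋₁ = 1, q₋₁ = 0):
  k = 0: a₀ = 3; p₀/q₀ = 3/1; p₀² − 14·q₀² = 9 − 14 = -5.
  k = 1: m = 3, d = 5, a = ⌊(3 + 3)/5⌋ = 1; p/q = (1·3 + 1)/(1·1 + 0) = 4/1; p² − 14·q² = 16 − 14 = 2.
  k = 2: m = 2, d = 2, a = ⌊(3 + 2)/2⌋ = 2; p/q = (2·4 + 3)/(2·1 + 1) = 11/3; p² − 14·q² = 121 − 126 = -5.
  k = 3: m = 2, d = 5, a = ⌊(3 + 2)/5⌋ = 1; p/q = (1·11 + 4)/(1·3 + 1) = 15/4; p² − 14·q² = 225 − 224 = 1.
  The first convergent with p² − 14·q² = 1 gives the fundamental solution (x₁, y₁) = (15, 4).
Step 2: Apply the recurrence (x_{n+1}, y_{n+1}) = (x₁x_n + 14y₁y_n, x₁y_n + y₁x_n) repeatedly.
  From (x_1, y_1) = (15, 4): x_2 = 15·15 + 14·4·4 = 449; y_2 = 15·4 + 4·15 = 120.
  From (x_2, y_2) = (449, 120): x_3 = 15·449 + 14·4·120 = 13455; y_3 = 15·120 + 4·449 = 3596.
  From (x_3, y_3) = (13455, 3596): x_4 = 15·13455 + 14·4·3596 = 403201; y_4 = 15·3596 + 4·13455 = 107760.
Step 3: Verify x_4² - 14·y_4² = 162571046401 - 162571046400 = 1 (should be 1). ✓

(x_1, y_1) = (15, 4); (x_4, y_4) = (403201, 107760).


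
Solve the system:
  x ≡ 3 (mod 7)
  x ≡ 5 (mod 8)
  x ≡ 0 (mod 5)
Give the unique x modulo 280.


Moduli 7, 8, 5 are pairwise coprime; by CRT there is a unique solution modulo M = 7 · 8 · 5 = 280.
Solve pairwise, accumulating the modulus:
  Start with x ≡ 3 (mod 7).
  Combine with x ≡ 5 (mod 8): since gcd(7, 8) = 1, we get a unique residue mod 56.
    Write x = 3 + 7·t and substitute into x ≡ 5 (mod 8): 7·t ≡ 5 − 3 = 2 (mod 8).
    The inverse of 7 mod 8 is 7 (since 7·7 = 49 = 6·8 + 1), so t ≡ 7·2 = 14 ≡ 6 (mod 8).
    Then x = 3 + 7·6 = 45, valid modulo lcm(7, 8) = 56: x ≡ 45 (mod 56).
  Combine with x ≡ 0 (mod 5): since gcd(56, 5) = 1, we get a unique residue mod 280.
    Write x = 45 + 56·t and substitute into x ≡ 0 (mod 5): 56·t ≡ 0 − 45 = -45 (mod 5).
    Reduce coefficients mod 5: 1·t ≡ 0 (mod 5).
    So t ≡ 0 (mod 5).
    Then x = 45 + 56·0 = 45, valid modulo lcm(56, 5) = 280: x ≡ 45 (mod 280).
Verify: 45 mod 7 = 3 ✓, 45 mod 8 = 5 ✓, 45 mod 5 = 0 ✓.

x ≡ 45 (mod 280).


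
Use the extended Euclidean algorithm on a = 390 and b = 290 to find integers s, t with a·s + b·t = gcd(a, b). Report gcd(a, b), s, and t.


Euclidean algorithm on (390, 290) — divide until remainder is 0:
  390 = 1 · 290 + 100
  290 = 2 · 100 + 90
  100 = 1 · 90 + 10
  90 = 9 · 10 + 0
gcd(390, 290) = 10.
Track Bezout coefficients alongside the remainders: start with r₀ = 390 = a·1 + b·0 (s = 1, t = 0) and r₁ = 290 = a·0 + b·1 (s = 0, t = 1); each new remainder r_{k+1} = r_{k-1} − q_k·r_k inherits s_{k+1} = s_{k-1} − q_k·s_k, t_{k+1} = t_{k-1} − q_k·t_k, so r_k = a·s_k + b·t_k at every step:
  q = 1: r = 100, s = 1 − 1·0 = 1, t = 0 − 1·1 = -1  (check: 390·1 + 290·(-1) = 100)
  q = 2: r = 90, s = 0 − 2·1 = -2, t = 1 − 2·(-1) = 3  (check: 390·(-2) + 290·3 = 90)
  q = 1: r = 10, s = 1 − 1·(-2) = 3, t = -1 − 1·3 = -4  (check: 390·3 + 290·(-4) = 10)
The row with r = 10 (the gcd) gives the Bezout coefficients s = 3, t = -4.
Result: 390 · (3) + 290 · (-4) = 10.

gcd(390, 290) = 10; s = 3, t = -4 (check: 390·3 + 290·(-4) = 10).


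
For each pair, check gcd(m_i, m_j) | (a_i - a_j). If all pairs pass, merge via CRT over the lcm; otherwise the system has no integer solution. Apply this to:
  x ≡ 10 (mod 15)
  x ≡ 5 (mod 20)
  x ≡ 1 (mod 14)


Moduli 15, 20, 14 are not pairwise coprime, so CRT works modulo lcm(m_i) when all pairwise compatibility conditions hold.
Pairwise compatibility: gcd(m_i, m_j) must divide a_i - a_j for every pair.
Merge one congruence at a time:
  Start: x ≡ 10 (mod 15).
  Combine with x ≡ 5 (mod 20): gcd(15, 20) = 5; 5 - 10 = -5, which IS divisible by 5, so compatible.
    Write x = 10 + 15·t and substitute into x ≡ 5 (mod 20): 15·t ≡ 5 − 10 = -5 (mod 20).
    Divide the congruence (and modulus) by g = 5: 3·t ≡ -1 (mod 4).
    Reduce coefficients mod 4: 3·t ≡ 3 (mod 4).
    The inverse of 3 mod 4 is 3 (since 3·3 = 9 = 2·4 + 1), so t ≡ 3·3 = 9 ≡ 1 (mod 4).
    Then x = 10 + 15·1 = 25, valid modulo lcm(15, 20) = 60: x ≡ 25 (mod 60).
  Combine with x ≡ 1 (mod 14): gcd(60, 14) = 2; 1 - 25 = -24, which IS divisible by 2, so compatible.
    Write x = 25 + 60·t and substitute into x ≡ 1 (mod 14): 60·t ≡ 1 − 25 = -24 (mod 14).
    Divide the congruence (and modulus) by g = 2: 30·t ≡ -12 (mod 7).
    Reduce coefficients mod 7: 2·t ≡ 2 (mod 7).
    The inverse of 2 mod 7 is 4 (since 2·4 = 8 = 1·7 + 1), so t ≡ 4·2 = 8 ≡ 1 (mod 7).
    Then x = 25 + 60·1 = 85, valid modulo lcm(60, 14) = 420: x ≡ 85 (mod 420).
Verify: 85 mod 15 = 10, 85 mod 20 = 5, 85 mod 14 = 1.

x ≡ 85 (mod 420).


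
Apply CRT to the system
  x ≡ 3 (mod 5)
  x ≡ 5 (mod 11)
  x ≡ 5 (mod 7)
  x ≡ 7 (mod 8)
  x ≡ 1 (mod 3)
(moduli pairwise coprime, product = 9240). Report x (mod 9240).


Product of moduli M = 5 · 11 · 7 · 8 · 3 = 9240.
Merge one congruence at a time:
  Start: x ≡ 3 (mod 5).
  Combine with x ≡ 5 (mod 11); new modulus lcm = 55.
    Write x = 3 + 5·t and substitute into x ≡ 5 (mod 11): 5·t ≡ 5 − 3 = 2 (mod 11).
    The inverse of 5 mod 11 is 9 (since 5·9 = 45 = 4·11 + 1), so t ≡ 9·2 = 18 ≡ 7 (mod 11).
    Then x = 3 + 5·7 = 38, valid modulo lcm(5, 11) = 55: x ≡ 38 (mod 55).
  Combine with x ≡ 5 (mod 7); new modulus lcm = 385.
    Write x = 38 + 55·t and substitute into x ≡ 5 (mod 7): 55·t ≡ 5 − 38 = -33 (mod 7).
    Reduce coefficients mod 7: 6·t ≡ 2 (mod 7).
    The inverse of 6 mod 7 is 6 (since 6·6 = 36 = 5·7 + 1), so t ≡ 6·2 = 12 ≡ 5 (mod 7).
    Then x = 38 + 55·5 = 313, valid modulo lcm(55, 7) = 385: x ≡ 313 (mod 385).
  Combine with x ≡ 7 (mod 8); new modulus lcm = 3080.
    Write x = 313 + 385·t and substitute into x ≡ 7 (mod 8): 385·t ≡ 7 − 313 = -306 (mod 8).
    Reduce coefficients mod 8: 1·t ≡ 6 (mod 8).
    So t ≡ 6 (mod 8).
    Then x = 313 + 385·6 = 2623, valid modulo lcm(385, 8) = 3080: x ≡ 2623 (mod 3080).
  Combine with x ≡ 1 (mod 3); new modulus lcm = 9240.
    Write x = 2623 + 3080·t and substitute into x ≡ 1 (mod 3): 3080·t ≡ 1 − 2623 = -2622 (mod 3).
    Reduce coefficients mod 3: 2·t ≡ 0 (mod 3).
    The inverse of 2 mod 3 is 2 (since 2·2 = 4 = 1·3 + 1), so t ≡ 2·0 = 0 ≡ 0 (mod 3).
    Then x = 2623 + 3080·0 = 2623, valid modulo lcm(3080, 3) = 9240: x ≡ 2623 (mod 9240).
Verify against each original: 2623 mod 5 = 3, 2623 mod 11 = 5, 2623 mod 7 = 5, 2623 mod 8 = 7, 2623 mod 3 = 1.

x ≡ 2623 (mod 9240).


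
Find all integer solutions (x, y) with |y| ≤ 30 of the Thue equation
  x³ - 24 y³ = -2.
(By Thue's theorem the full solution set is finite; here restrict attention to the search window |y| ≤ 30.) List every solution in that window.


The equation is x³ - 24y³ = -2. For fixed y, x³ = 24·y³ − 2, so a solution requires the RHS to be a perfect cube.
Strategy: iterate y from -30 to 30, compute RHS = 24·y³ − 2, and check whether it is a (positive or negative) perfect cube.
Check small values of y:
  y = 0: RHS = -2 is not a perfect cube.
  y = 1: RHS = 22 is not a perfect cube.
  y = -1: RHS = -26 is not a perfect cube.
  y = 2: RHS = 190 is not a perfect cube.
  y = -2: RHS = -194 is not a perfect cube.
  y = 3: RHS = 646 is not a perfect cube.
  y = -3: RHS = -650 is not a perfect cube.
Continuing the search up to |y| = 30 finds no solutions either.
No (x, y) in the scanned range satisfies the equation.

No integer solutions with |y| ≤ 30.
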